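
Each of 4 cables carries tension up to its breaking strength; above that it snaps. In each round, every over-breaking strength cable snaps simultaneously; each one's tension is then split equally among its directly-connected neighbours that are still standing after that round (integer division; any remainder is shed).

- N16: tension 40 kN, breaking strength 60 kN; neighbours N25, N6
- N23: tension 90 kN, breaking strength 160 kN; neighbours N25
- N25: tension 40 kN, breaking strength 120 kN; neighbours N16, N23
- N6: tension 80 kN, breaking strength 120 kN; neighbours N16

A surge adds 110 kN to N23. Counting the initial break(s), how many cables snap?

Round 1 — N23 at 200 > 160. N23 snaps.
  N23 sheds 200 kN to N25: 200 each.
    N25: 40+200 = 240 > 120
Round 2 — N25 snaps.
  N25 sheds 240 kN to N16: 240 each.
    N16: 40+240 = 280 > 60
Round 3 — N16 snaps.
  N16 sheds 280 kN to N6: 280 each.
    N6: 80+280 = 360 > 120
Round 4 — N6 snaps.
  N6 sheds 360 kN: no online neighbours, lost.
No further breaks.

4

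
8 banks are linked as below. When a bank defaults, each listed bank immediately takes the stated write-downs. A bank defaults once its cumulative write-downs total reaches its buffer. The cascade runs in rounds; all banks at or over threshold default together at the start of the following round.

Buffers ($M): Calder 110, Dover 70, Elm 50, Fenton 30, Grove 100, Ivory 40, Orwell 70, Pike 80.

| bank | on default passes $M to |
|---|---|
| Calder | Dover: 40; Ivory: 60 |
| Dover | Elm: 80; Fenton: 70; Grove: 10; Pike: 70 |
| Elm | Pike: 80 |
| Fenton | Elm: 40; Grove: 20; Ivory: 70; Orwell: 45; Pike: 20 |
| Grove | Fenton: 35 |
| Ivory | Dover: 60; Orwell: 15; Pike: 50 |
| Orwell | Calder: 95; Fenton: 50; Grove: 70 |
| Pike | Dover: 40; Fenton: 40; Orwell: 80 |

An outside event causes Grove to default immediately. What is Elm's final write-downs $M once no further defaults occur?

40

Round 1 — Grove defaults (initial).
  Fenton: +35 → 35 ≥ 30
Round 2 — Fenton defaults.
  Elm: +40 → 40 < 50
  Ivory: +70 → 70 ≥ 40
  Orwell: +45 → 45 < 70
  Pike: +20 → 20 < 80
Round 3 — Ivory defaults.
  Dover: +60 → 60 < 70
  Orwell: +15 → 60 < 70
  Pike: +50 → 70 < 80
No further defaults.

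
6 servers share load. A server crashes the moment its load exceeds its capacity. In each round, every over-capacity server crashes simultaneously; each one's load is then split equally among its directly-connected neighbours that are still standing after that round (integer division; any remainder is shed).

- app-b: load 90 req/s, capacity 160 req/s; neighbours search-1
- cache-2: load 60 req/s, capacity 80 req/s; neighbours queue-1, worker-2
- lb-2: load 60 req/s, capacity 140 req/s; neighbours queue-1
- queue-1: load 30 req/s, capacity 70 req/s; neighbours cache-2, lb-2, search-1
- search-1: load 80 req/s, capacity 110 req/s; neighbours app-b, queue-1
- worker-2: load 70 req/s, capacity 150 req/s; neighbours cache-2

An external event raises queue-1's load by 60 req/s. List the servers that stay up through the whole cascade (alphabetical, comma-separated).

Round 1 — queue-1 at 90 > 70. queue-1 crashes.
  queue-1 sheds 90 req/s to cache-2, lb-2, search-1: 30 each.
    cache-2: 60+30 = 90 > 80
    lb-2: 60+30 = 90 ≤ 140
    search-1: 80+30 = 110 ≤ 110
Round 2 — cache-2 crashes.
  cache-2 sheds 90 req/s to worker-2: 90 each.
    worker-2: 70+90 = 160 > 150
Round 3 — worker-2 crashes.
  worker-2 sheds 160 req/s: no online neighbours, lost.
No further crashes.

app-b, lb-2, search-1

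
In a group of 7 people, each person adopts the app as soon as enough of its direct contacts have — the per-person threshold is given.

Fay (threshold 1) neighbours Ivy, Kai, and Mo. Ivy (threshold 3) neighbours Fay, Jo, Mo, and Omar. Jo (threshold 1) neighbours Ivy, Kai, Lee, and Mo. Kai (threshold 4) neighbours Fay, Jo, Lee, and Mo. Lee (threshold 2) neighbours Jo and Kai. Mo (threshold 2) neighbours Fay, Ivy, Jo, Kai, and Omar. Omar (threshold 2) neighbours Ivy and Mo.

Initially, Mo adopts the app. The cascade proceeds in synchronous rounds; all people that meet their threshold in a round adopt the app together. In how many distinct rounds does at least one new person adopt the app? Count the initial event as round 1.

Round 1 — Mo adopts the app (initial).
Round 2 — checking thresholds:
  Fay: 1 of 3 neighbours ≥ 1, adopts the app.
  Ivy: 1 of 4 neighbours < 3, not yet.
  Jo: 1 of 4 neighbours ≥ 1, adopts the app.
  Kai: 1 of 4 neighbours < 4, not yet.
  Omar: 1 of 2 neighbours < 2, not yet.
Round 3 — checking thresholds:
  Ivy: 3 of 4 neighbours ≥ 3, adopts the app.
  Kai: 3 of 4 neighbours < 4, not yet.
  Lee: 1 of 2 neighbours < 2, not yet.
  Omar: 1 of 2 neighbours < 2, not yet.
Round 4 — checking thresholds:
  Kai: 3 of 4 neighbours < 4, not yet.
  Lee: 1 of 2 neighbours < 2, not yet.
  Omar: 2 of 2 neighbours ≥ 2, adopts the app.
Round 5 — no new adoptions; cascade stops.

4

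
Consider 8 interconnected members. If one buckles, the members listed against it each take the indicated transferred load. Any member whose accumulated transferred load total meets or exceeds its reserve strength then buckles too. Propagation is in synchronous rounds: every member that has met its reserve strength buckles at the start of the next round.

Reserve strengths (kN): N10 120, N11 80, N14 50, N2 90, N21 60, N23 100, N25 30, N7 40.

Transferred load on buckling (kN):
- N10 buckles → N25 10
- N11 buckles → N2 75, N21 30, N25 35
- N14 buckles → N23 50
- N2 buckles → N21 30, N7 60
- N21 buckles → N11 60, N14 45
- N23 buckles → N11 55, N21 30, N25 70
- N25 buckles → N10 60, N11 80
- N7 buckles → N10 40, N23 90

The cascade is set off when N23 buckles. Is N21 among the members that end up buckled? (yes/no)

Round 1 — N23 buckles (initial).
  N11: +55 → 55 < 80
  N21: +30 → 30 < 60
  N25: +70 → 70 ≥ 30
Round 2 — N25 buckles.
  N10: +60 → 60 < 120
  N11: +80 → 135 ≥ 80
Round 3 — N11 buckles.
  N2: +75 → 75 < 90
  N21: +30 → 60 ≥ 60
Round 4 — N21 buckles.
  N14: +45 → 45 < 50
No further bucklings.

yes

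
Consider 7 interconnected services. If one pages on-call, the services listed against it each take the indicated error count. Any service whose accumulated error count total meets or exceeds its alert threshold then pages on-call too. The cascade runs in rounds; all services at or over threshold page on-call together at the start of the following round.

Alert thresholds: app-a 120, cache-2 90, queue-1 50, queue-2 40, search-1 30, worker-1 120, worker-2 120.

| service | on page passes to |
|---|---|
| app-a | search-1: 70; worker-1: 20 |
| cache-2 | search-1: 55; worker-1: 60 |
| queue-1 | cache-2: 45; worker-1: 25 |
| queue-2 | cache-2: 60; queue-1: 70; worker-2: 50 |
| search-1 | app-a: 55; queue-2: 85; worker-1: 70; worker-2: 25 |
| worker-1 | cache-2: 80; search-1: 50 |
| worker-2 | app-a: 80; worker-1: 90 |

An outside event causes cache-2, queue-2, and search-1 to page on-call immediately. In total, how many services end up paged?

5

Round 1 — cache-2, queue-2, search-1 page on-call (initial).
  app-a: +55 → 55 < 120
  queue-1: +70 → 70 ≥ 50
  worker-1: +60+70 → 130 ≥ 120
  worker-2: +50+25 → 75 < 120
Round 2 — queue-1, worker-1 page on-call.
No further pages.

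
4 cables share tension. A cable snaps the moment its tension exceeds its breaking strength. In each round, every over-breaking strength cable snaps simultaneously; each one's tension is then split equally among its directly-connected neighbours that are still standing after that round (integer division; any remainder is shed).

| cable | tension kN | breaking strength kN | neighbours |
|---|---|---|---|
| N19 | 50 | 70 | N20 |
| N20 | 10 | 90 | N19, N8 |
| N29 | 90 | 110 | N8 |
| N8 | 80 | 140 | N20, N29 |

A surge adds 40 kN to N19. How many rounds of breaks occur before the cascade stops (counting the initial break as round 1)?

Round 1 — N19 at 90 > 70. N19 snaps.
  N19 sheds 90 kN to N20: 90 each.
    N20: 10+90 = 100 > 90
Round 2 — N20 snaps.
  N20 sheds 100 kN to N8: 100 each.
    N8: 80+100 = 180 > 140
Round 3 — N8 snaps.
  N8 sheds 180 kN to N29: 180 each.
    N29: 90+180 = 270 > 110
Round 4 — N29 snaps.
  N29 sheds 270 kN: no online neighbours, lost.
No further breaks.

4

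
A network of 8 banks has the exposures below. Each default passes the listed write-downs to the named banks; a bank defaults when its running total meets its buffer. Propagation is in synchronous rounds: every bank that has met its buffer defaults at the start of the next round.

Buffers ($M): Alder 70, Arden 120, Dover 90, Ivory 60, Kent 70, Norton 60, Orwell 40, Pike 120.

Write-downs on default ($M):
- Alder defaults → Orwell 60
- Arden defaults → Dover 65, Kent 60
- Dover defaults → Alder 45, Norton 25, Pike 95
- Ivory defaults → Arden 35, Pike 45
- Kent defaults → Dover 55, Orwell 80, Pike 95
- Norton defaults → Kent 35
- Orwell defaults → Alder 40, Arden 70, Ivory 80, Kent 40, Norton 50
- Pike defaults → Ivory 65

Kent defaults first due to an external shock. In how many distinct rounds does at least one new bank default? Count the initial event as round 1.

Round 1 — Kent defaults (initial).
  Dover: +55 → 55 < 90
  Orwell: +80 → 80 ≥ 40
  Pike: +95 → 95 < 120
Round 2 — Orwell defaults.
  Alder: +40 → 40 < 70
  Arden: +70 → 70 < 120
  Ivory: +80 → 80 ≥ 60
  Norton: +50 → 50 < 60
Round 3 — Ivory defaults.
  Arden: +35 → 105 < 120
  Pike: +45 → 140 ≥ 120
Round 4 — Pike defaults.
No further defaults.

4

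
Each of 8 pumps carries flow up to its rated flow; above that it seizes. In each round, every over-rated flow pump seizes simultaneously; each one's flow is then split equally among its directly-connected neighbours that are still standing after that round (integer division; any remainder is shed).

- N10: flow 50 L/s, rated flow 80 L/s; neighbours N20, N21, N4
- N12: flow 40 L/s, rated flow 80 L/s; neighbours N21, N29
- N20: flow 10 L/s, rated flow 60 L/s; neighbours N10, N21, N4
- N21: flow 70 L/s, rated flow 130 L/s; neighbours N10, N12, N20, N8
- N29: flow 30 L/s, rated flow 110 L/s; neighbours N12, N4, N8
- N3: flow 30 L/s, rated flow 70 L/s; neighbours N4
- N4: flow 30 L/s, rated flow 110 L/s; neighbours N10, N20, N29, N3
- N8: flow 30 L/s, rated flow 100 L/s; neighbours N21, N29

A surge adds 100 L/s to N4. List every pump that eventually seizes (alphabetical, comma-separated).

Round 1 — N4 at 130 > 110. N4 seizes.
  N4 sheds 130 L/s to N10, N20, N29, N3: 32 each (2 lost).
    N10: 50+32 = 82 > 80
    N20: 10+32 = 42 ≤ 60
    N29: 30+32 = 62 ≤ 110
    N3: 30+32 = 62 ≤ 70
Round 2 — N10 seizes.
  N10 sheds 82 L/s to N20, N21: 41 each.
    N20: 42+41 = 83 > 60
    N21: 70+41 = 111 ≤ 130
Round 3 — N20 seizes.
  N20 sheds 83 L/s to N21: 83 each.
    N21: 111+83 = 194 > 130
Round 4 — N21 seizes.
  N21 sheds 194 L/s to N12, N8: 97 each.
    N12: 40+97 = 137 > 80
    N8: 30+97 = 127 > 100
Round 5 — N12, N8 seize.
  N12 sheds 137 L/s to N29: 137 each.
    N29: 62+137 = 199 > 110
  N8 sheds 127 L/s to N29: 127 each.
    N29: 199+127 = 326 > 110
Round 6 — N29 seizes.
  N29 sheds 326 L/s: no online neighbours, lost.
No further seizures.

N10, N12, N20, N21, N29, N4, N8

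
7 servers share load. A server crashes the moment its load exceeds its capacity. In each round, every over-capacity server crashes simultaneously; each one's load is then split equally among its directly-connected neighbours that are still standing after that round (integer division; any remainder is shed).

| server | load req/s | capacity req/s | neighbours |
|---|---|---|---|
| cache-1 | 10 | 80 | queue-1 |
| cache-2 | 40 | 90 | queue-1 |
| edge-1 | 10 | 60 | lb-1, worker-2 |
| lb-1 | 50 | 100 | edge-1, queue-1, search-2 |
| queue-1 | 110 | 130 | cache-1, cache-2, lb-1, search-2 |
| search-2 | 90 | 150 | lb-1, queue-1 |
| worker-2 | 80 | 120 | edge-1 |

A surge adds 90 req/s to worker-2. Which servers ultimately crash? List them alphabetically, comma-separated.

Round 1 — worker-2 at 170 > 120. worker-2 crashes.
  worker-2 sheds 170 req/s to edge-1: 170 each.
    edge-1: 10+170 = 180 > 60
Round 2 — edge-1 crashes.
  edge-1 sheds 180 req/s to lb-1: 180 each.
    lb-1: 50+180 = 230 > 100
Round 3 — lb-1 crashes.
  lb-1 sheds 230 req/s to queue-1, search-2: 115 each.
    queue-1: 110+115 = 225 > 130
    search-2: 90+115 = 205 > 150
Round 4 — queue-1, search-2 crash.
  queue-1 sheds 225 req/s to cache-1, cache-2: 112 each (1 lost).
    cache-1: 10+112 = 122 > 80
    cache-2: 40+112 = 152 > 90
  search-2 sheds 205 req/s: no online neighbours, lost.
Round 5 — cache-1, cache-2 crash.
  cache-1 sheds 122 req/s: no online neighbours, lost.
  cache-2 sheds 152 req/s: no online neighbours, lost.
No further crashes.

cache-1, cache-2, edge-1, lb-1, queue-1, search-2, worker-2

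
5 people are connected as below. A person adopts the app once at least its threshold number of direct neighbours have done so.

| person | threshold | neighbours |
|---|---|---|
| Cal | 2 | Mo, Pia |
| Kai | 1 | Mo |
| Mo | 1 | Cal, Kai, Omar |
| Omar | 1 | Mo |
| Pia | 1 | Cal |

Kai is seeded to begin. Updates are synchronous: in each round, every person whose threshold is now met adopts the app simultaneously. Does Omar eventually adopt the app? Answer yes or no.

Round 1 — Kai adopts the app (initial).
Round 2 — checking thresholds:
  Mo: 1 of 3 neighbours ≥ 1, adopts the app.
Round 3 — checking thresholds:
  Cal: 1 of 2 neighbours < 2, not yet.
  Omar: 1 of 1 neighbours ≥ 1, adopts the app.
Round 4 — no new adoptions; cascade stops.

yes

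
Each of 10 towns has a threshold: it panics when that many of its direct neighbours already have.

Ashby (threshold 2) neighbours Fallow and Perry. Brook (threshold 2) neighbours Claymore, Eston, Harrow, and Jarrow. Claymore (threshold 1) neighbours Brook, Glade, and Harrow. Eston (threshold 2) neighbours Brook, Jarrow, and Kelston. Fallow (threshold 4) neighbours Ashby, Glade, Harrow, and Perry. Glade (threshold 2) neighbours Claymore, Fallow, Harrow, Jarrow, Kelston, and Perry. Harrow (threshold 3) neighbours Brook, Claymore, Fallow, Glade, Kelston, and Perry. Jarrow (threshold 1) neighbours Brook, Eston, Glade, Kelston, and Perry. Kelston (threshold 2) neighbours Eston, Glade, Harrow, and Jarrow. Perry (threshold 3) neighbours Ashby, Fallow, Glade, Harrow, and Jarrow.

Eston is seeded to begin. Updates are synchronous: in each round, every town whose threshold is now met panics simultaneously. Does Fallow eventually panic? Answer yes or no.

Round 1 — Eston panics (initial).
Round 2 — checking thresholds:
  Brook: 1 of 4 neighbours < 2, holds.
  Jarrow: 1 of 5 neighbours ≥ 1, panics.
  Kelston: 1 of 4 neighbours < 2, holds.
Round 3 — checking thresholds:
  Brook: 2 of 4 neighbours ≥ 2, panics.
  Glade: 1 of 6 neighbours < 2, holds.
  Kelston: 2 of 4 neighbours ≥ 2, panics.
  Perry: 1 of 5 neighbours < 3, holds.
Round 4 — checking thresholds:
  Claymore: 1 of 3 neighbours ≥ 1, panics.
  Glade: 2 of 6 neighbours ≥ 2, panics.
  Harrow: 2 of 6 neighbours < 3, holds.
  Perry: 1 of 5 neighbours < 3, holds.
Round 5 — checking thresholds:
  Fallow: 1 of 4 neighbours < 4, holds.
  Harrow: 4 of 6 neighbours ≥ 3, panics.
  Perry: 2 of 5 neighbours < 3, holds.
Round 6 — checking thresholds:
  Fallow: 2 of 4 neighbours < 4, holds.
  Perry: 3 of 5 neighbours ≥ 3, panics.
Round 7 — no new panics; cascade stops.

no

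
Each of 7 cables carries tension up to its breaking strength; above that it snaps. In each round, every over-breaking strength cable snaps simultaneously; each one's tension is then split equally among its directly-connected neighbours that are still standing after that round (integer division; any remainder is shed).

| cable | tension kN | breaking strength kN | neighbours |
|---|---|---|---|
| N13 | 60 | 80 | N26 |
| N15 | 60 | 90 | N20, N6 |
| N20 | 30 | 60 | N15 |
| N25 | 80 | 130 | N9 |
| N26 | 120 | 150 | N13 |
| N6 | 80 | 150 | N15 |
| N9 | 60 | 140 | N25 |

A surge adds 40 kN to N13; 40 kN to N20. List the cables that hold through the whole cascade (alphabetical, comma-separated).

N25, N9

Round 1 — N13 at 100 > 80; N20 at 70 > 60. N13, N20 snap.
  N13 sheds 100 kN to N26: 100 each.
    N26: 120+100 = 220 > 150
  N20 sheds 70 kN to N15: 70 each.
    N15: 60+70 = 130 > 90
Round 2 — N15, N26 snap.
  N15 sheds 130 kN to N6: 130 each.
    N6: 80+130 = 210 > 150
  N26 sheds 220 kN: no online neighbours, lost.
Round 3 — N6 snaps.
  N6 sheds 210 kN: no online neighbours, lost.
No further breaks.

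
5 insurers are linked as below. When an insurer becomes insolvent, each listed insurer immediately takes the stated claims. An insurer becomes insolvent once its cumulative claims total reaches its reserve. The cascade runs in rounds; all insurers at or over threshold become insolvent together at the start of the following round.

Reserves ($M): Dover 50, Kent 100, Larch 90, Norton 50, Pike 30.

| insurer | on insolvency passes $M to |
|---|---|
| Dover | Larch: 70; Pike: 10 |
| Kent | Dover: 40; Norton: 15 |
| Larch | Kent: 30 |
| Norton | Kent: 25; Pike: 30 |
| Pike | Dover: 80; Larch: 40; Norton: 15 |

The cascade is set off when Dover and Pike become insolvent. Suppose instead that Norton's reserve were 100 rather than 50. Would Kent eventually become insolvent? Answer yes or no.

no

With Norton's reserve at 100:
Round 1 — Dover, Pike become insolvent (initial).
  Larch: +70+40 → 110 ≥ 90
  Norton: +15 → 15 < 100
Round 2 — Larch becomes insolvent.
  Kent: +30 → 30 < 100
No further insolvencies.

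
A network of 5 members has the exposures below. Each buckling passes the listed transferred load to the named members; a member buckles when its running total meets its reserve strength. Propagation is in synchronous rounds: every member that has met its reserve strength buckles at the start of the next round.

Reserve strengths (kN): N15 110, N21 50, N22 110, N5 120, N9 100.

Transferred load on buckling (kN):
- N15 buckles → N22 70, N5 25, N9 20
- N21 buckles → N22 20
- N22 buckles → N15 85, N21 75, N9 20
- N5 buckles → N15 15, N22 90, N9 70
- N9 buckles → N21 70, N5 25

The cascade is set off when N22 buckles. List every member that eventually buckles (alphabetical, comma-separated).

Round 1 — N22 buckles (initial).
  N15: +85 → 85 < 110
  N21: +75 → 75 ≥ 50
  N9: +20 → 20 < 100
Round 2 — N21 buckles.
No further bucklings.

N21, N22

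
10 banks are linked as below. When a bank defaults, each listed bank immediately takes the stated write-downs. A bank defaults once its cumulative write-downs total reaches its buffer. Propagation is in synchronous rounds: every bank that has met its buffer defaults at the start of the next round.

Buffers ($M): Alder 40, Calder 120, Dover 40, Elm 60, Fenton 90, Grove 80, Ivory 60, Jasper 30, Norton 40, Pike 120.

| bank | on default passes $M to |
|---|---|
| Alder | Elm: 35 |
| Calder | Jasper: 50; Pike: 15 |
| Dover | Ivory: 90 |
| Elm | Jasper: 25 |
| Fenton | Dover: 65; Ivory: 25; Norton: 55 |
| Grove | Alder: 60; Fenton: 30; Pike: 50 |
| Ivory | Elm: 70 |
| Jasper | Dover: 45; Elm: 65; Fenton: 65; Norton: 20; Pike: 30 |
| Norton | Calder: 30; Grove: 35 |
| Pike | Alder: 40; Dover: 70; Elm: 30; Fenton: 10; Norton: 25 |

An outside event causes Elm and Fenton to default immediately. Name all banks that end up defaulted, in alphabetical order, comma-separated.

Dover, Elm, Fenton, Ivory, Norton

Round 1 — Elm, Fenton default (initial).
  Dover: +65 → 65 ≥ 40
  Ivory: +25 → 25 < 60
  Jasper: +25 → 25 < 30
  Norton: +55 → 55 ≥ 40
Round 2 — Dover, Norton default.
  Calder: +30 → 30 < 120
  Grove: +35 → 35 < 80
  Ivory: +90 → 115 ≥ 60
Round 3 — Ivory defaults.
No further defaults.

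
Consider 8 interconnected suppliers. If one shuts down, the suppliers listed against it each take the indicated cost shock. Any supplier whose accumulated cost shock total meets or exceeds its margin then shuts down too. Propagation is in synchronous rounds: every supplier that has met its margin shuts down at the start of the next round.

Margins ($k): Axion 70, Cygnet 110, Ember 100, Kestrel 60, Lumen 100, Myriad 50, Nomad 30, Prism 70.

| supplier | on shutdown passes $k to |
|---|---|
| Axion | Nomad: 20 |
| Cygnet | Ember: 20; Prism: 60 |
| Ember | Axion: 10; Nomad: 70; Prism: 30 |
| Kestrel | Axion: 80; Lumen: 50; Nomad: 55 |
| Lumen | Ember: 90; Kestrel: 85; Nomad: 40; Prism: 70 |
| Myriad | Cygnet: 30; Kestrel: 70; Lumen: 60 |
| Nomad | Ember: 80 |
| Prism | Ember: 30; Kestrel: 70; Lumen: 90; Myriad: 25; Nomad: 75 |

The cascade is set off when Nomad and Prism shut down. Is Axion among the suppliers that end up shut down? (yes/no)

yes

Round 1 — Nomad, Prism shut down (initial).
  Ember: +80+30 → 110 ≥ 100
  Kestrel: +70 → 70 ≥ 60
  Lumen: +90 → 90 < 100
  Myriad: +25 → 25 < 50
Round 2 — Ember, Kestrel shut down.
  Axion: +10+80 → 90 ≥ 70
  Lumen: +50 → 140 ≥ 100
Round 3 — Axion, Lumen shut down.
No further shutdowns.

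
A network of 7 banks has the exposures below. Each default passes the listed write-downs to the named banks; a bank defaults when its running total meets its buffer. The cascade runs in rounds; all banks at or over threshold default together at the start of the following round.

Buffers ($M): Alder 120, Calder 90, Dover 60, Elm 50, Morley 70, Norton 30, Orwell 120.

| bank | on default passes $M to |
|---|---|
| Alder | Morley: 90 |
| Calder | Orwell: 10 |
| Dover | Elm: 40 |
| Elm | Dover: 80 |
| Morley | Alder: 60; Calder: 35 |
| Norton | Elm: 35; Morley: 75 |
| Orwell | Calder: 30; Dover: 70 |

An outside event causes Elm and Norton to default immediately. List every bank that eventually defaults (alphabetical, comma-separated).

Round 1 — Elm, Norton default (initial).
  Dover: +80 → 80 ≥ 60
  Morley: +75 → 75 ≥ 70
Round 2 — Dover, Morley default.
  Alder: +60 → 60 < 120
  Calder: +35 → 35 < 90
No further defaults.

Dover, Elm, Morley, Norton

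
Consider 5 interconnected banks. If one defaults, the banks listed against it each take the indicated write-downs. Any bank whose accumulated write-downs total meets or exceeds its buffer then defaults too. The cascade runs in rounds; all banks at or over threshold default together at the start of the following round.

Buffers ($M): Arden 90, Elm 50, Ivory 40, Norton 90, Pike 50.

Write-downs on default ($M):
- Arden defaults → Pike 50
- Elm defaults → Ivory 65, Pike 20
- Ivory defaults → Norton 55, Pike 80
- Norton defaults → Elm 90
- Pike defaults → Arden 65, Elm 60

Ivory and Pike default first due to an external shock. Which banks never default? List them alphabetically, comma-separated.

Arden, Norton

Round 1 — Ivory, Pike default (initial).
  Arden: +65 → 65 < 90
  Elm: +60 → 60 ≥ 50
  Norton: +55 → 55 < 90
Round 2 — Elm defaults.
No further defaults.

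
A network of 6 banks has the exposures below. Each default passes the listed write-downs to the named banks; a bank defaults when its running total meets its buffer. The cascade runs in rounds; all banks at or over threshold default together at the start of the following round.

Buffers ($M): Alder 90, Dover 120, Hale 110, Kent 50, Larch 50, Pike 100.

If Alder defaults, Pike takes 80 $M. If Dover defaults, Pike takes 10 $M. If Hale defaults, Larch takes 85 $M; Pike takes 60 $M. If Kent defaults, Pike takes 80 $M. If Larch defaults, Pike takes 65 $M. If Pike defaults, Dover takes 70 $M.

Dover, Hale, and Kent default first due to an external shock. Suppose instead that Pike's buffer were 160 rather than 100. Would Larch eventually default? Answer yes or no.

yes

With Pike's buffer at 160:
Round 1 — Dover, Hale, Kent default (initial).
  Larch: +85 → 85 ≥ 50
  Pike: +10+60+80 → 150 < 160
Round 2 — Larch defaults.
  Pike: +65 → 215 ≥ 160
Round 3 — Pike defaults.
No further defaults.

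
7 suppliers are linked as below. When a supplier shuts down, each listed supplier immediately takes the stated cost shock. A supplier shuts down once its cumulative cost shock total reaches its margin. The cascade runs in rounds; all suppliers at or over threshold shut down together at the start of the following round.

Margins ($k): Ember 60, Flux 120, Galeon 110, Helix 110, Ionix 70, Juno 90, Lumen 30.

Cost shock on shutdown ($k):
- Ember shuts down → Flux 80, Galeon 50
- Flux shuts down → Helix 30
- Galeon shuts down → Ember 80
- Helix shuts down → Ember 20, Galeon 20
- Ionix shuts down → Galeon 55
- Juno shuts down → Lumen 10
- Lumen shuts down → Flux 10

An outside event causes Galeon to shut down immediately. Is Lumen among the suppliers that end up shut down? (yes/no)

Round 1 — Galeon shuts down (initial).
  Ember: +80 → 80 ≥ 60
Round 2 — Ember shuts down.
  Flux: +80 → 80 < 120
No further shutdowns.

no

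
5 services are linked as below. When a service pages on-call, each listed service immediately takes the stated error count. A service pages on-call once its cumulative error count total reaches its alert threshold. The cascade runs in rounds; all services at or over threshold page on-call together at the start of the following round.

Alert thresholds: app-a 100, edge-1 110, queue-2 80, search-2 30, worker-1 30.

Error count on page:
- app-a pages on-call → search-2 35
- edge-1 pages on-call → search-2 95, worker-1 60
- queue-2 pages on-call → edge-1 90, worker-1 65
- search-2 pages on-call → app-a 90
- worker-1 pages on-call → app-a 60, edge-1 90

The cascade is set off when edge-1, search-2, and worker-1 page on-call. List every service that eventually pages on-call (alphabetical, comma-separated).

app-a, edge-1, search-2, worker-1

Round 1 — edge-1, search-2, worker-1 page on-call (initial).
  app-a: +90+60 → 150 ≥ 100
Round 2 — app-a pages on-call.
No further pages.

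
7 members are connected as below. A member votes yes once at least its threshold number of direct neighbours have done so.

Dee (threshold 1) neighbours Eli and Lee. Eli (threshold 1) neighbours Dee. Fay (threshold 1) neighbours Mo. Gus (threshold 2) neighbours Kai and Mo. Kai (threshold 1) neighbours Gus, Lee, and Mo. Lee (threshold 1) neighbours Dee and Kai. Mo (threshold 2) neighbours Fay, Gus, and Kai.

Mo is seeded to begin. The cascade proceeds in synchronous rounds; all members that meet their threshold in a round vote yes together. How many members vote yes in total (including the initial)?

Round 1 — Mo votes yes (initial).
Round 2 — checking thresholds:
  Fay: 1 of 1 neighbours ≥ 1, votes yes.
  Gus: 1 of 2 neighbours < 2, not yet.
  Kai: 1 of 3 neighbours ≥ 1, votes yes.
Round 3 — checking thresholds:
  Gus: 2 of 2 neighbours ≥ 2, votes yes.
  Lee: 1 of 2 neighbours ≥ 1, votes yes.
Round 4 — checking thresholds:
  Dee: 1 of 2 neighbours ≥ 1, votes yes.
Round 5 — checking thresholds:
  Eli: 1 of 1 neighbours ≥ 1, votes yes.
Round 6 — no new yes votes; cascade stops.

7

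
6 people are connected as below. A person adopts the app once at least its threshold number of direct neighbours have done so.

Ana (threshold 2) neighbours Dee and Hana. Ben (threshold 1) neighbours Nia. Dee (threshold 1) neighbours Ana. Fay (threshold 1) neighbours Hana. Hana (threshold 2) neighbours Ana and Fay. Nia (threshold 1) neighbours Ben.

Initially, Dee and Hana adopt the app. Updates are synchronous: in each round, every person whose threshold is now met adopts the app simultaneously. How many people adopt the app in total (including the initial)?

4

Round 1 — Dee, Hana adopt the app (initial).
Round 2 — checking thresholds:
  Ana: 2 of 2 neighbours ≥ 2, adopts the app.
  Fay: 1 of 1 neighbours ≥ 1, adopts the app.
Round 3 — no new adoptions; cascade stops.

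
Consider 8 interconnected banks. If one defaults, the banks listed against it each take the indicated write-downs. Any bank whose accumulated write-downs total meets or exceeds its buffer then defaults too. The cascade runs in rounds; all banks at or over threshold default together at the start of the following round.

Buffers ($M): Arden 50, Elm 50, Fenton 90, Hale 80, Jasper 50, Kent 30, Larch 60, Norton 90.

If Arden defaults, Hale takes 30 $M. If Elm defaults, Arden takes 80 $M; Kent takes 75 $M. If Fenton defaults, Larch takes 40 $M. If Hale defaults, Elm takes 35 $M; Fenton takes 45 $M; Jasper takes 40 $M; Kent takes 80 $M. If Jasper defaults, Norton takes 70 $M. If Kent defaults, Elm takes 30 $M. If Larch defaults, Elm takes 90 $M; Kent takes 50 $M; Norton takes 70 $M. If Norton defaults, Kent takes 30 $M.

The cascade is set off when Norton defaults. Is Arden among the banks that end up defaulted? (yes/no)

Round 1 — Norton defaults (initial).
  Kent: +30 → 30 ≥ 30
Round 2 — Kent defaults.
  Elm: +30 → 30 < 50
No further defaults.

no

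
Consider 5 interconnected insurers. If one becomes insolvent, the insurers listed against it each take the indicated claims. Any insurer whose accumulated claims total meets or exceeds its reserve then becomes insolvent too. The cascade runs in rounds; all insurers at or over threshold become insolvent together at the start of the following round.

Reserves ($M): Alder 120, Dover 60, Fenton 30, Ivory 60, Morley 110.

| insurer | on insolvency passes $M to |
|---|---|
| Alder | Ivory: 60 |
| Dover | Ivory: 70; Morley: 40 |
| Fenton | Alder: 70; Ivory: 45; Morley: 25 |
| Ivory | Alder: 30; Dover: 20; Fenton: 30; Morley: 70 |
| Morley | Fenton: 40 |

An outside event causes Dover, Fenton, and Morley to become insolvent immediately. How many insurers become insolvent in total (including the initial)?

Round 1 — Dover, Fenton, Morley become insolvent (initial).
  Alder: +70 → 70 < 120
  Ivory: +70+45 → 115 ≥ 60
Round 2 — Ivory becomes insolvent.
  Alder: +30 → 100 < 120
No further insolvencies.

4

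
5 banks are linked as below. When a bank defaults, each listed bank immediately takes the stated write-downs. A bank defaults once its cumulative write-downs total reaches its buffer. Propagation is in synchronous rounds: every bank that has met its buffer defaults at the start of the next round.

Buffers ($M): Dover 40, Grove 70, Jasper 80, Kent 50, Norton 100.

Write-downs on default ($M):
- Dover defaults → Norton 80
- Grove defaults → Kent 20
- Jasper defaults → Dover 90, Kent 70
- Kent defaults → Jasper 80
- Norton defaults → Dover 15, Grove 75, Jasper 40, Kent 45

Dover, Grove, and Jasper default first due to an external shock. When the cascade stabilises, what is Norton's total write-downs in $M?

80

Round 1 — Dover, Grove, Jasper default (initial).
  Kent: +20+70 → 90 ≥ 50
  Norton: +80 → 80 < 100
Round 2 — Kent defaults.
No further defaults.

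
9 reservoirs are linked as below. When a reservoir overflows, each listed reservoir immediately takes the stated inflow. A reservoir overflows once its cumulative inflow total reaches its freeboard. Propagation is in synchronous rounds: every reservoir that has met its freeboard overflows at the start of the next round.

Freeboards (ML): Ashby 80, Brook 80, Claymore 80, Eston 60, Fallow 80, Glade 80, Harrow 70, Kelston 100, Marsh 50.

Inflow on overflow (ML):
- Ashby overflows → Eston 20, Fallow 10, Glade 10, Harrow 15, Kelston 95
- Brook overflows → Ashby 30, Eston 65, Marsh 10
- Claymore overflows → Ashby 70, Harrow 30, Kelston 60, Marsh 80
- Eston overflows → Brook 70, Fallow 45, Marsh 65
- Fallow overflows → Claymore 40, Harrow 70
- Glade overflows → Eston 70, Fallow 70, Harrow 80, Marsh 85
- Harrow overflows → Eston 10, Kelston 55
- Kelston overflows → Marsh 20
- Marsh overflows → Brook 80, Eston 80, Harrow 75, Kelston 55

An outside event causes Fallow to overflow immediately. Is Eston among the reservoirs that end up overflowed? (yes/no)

no

Round 1 — Fallow overflows (initial).
  Claymore: +40 → 40 < 80
  Harrow: +70 → 70 ≥ 70
Round 2 — Harrow overflows.
  Eston: +10 → 10 < 60
  Kelston: +55 → 55 < 100
No further overflows.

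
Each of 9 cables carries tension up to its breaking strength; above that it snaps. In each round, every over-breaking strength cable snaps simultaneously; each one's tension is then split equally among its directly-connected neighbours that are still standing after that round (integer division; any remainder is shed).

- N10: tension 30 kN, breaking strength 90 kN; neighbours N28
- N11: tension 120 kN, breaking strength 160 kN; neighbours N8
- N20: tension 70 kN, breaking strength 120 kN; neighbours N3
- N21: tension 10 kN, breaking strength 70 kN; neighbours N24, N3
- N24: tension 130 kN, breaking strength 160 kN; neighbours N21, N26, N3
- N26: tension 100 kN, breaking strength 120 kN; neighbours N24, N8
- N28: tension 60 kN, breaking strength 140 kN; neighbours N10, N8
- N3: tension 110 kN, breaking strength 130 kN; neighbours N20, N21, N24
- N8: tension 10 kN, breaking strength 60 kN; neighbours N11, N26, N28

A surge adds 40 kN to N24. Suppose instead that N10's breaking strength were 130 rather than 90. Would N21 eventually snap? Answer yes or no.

With N10's breaking strength at 130:
Round 1 — N24 at 170 > 160. N24 snaps.
  N24 sheds 170 kN to N21, N26, N3: 56 each (2 lost).
    N21: 10+56 = 66 ≤ 70
    N26: 100+56 = 156 > 120
    N3: 110+56 = 166 > 130
Round 2 — N26, N3 snap.
  N26 sheds 156 kN to N8: 156 each.
    N8: 10+156 = 166 > 60
  N3 sheds 166 kN to N20, N21: 83 each.
    N20: 70+83 = 153 > 120
    N21: 66+83 = 149 > 70
Round 3 — N20, N21, N8 snap.
  N20 sheds 153 kN: no online neighbours, lost.
  N21 sheds 149 kN: no online neighbours, lost.
  N8 sheds 166 kN to N11, N28: 83 each.
    N11: 120+83 = 203 > 160
    N28: 60+83 = 143 > 140
Round 4 — N11, N28 snap.
  N11 sheds 203 kN: no online neighbours, lost.
  N28 sheds 143 kN to N10: 143 each.
    N10: 30+143 = 173 > 130
Round 5 — N10 snaps.
  N10 sheds 173 kN: no online neighbours, lost.
No further breaks.

yes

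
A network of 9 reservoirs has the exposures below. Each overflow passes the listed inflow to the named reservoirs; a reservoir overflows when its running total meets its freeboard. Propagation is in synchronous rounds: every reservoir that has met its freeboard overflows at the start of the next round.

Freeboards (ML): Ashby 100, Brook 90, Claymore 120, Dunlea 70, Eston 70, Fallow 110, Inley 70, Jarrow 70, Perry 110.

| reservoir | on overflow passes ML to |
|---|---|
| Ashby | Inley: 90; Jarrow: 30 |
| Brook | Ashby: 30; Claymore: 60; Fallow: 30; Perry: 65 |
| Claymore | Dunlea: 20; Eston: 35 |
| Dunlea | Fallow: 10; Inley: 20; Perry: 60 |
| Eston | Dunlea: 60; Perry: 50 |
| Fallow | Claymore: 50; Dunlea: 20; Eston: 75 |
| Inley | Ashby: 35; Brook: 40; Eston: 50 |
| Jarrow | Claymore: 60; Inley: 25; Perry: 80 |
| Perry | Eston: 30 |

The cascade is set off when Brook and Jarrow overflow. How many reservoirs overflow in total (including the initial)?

4

Round 1 — Brook, Jarrow overflow (initial).
  Ashby: +30 → 30 < 100
  Claymore: +60+60 → 120 ≥ 120
  Fallow: +30 → 30 < 110
  Inley: +25 → 25 < 70
  Perry: +65+80 → 145 ≥ 110
Round 2 — Claymore, Perry overflow.
  Dunlea: +20 → 20 < 70
  Eston: +35+30 → 65 < 70
No further overflows.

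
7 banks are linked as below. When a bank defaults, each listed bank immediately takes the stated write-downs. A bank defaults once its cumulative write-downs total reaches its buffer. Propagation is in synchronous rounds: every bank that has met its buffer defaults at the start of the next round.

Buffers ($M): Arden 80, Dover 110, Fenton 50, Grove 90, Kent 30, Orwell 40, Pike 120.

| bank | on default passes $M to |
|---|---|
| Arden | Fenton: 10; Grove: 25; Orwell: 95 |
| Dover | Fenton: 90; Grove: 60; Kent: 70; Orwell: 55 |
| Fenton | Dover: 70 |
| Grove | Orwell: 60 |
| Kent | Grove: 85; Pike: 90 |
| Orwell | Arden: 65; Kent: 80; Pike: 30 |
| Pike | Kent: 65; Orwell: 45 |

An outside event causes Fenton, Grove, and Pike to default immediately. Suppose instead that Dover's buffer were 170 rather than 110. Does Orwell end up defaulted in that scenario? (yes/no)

With Dover's buffer at 170:
Round 1 — Fenton, Grove, Pike default (initial).
  Dover: +70 → 70 < 170
  Kent: +65 → 65 ≥ 30
  Orwell: +60+45 → 105 ≥ 40
Round 2 — Kent, Orwell default.
  Arden: +65 → 65 < 80
No further defaults.

yes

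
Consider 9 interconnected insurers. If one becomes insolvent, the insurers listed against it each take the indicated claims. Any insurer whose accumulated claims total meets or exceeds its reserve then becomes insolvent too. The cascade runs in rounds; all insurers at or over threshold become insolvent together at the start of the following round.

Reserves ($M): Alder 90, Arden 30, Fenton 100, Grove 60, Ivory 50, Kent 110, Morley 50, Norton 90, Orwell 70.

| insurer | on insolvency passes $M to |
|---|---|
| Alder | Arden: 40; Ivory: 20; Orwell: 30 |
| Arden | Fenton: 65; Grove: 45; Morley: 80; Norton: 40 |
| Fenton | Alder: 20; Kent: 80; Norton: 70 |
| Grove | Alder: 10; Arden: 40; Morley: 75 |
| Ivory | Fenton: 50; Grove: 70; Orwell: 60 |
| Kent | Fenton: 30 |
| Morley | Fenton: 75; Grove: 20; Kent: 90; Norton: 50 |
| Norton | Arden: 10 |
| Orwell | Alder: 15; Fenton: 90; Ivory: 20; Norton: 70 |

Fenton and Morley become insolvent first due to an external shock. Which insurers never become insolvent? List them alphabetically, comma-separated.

Round 1 — Fenton, Morley become insolvent (initial).
  Alder: +20 → 20 < 90
  Grove: +20 → 20 < 60
  Kent: +80+90 → 170 ≥ 110
  Norton: +70+50 → 120 ≥ 90
Round 2 — Kent, Norton become insolvent.
  Arden: +10 → 10 < 30
No further insolvencies.

Alder, Arden, Grove, Ivory, Orwell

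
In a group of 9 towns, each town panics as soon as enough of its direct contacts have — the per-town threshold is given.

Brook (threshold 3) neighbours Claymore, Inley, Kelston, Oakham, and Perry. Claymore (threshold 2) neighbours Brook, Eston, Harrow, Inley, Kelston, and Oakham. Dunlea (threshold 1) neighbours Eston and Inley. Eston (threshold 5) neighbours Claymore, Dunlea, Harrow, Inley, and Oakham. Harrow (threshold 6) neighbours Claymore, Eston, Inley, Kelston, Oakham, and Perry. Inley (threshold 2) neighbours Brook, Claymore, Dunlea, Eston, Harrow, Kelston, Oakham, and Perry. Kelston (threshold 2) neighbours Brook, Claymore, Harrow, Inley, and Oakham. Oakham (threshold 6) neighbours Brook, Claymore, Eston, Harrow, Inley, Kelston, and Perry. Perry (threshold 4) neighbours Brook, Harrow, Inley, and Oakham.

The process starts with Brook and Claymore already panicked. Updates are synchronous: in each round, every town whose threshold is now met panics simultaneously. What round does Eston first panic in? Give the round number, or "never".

Round 1 — Brook, Claymore panic (initial).
Round 2 — checking thresholds:
  Eston: 1 of 5 neighbours < 5, holds.
  Harrow: 1 of 6 neighbours < 6, holds.
  Inley: 2 of 8 neighbours ≥ 2, panics.
  Kelston: 2 of 5 neighbours ≥ 2, panics.
  Oakham: 2 of 7 neighbours < 6, holds.
  Perry: 1 of 4 neighbours < 4, holds.
Round 3 — checking thresholds:
  Dunlea: 1 of 2 neighbours ≥ 1, panics.
  Eston: 2 of 5 neighbours < 5, holds.
  Harrow: 3 of 6 neighbours < 6, holds.
  Oakham: 4 of 7 neighbours < 6, holds.
  Perry: 2 of 4 neighbours < 4, holds.
Round 4 — no new panics; cascade stops.

never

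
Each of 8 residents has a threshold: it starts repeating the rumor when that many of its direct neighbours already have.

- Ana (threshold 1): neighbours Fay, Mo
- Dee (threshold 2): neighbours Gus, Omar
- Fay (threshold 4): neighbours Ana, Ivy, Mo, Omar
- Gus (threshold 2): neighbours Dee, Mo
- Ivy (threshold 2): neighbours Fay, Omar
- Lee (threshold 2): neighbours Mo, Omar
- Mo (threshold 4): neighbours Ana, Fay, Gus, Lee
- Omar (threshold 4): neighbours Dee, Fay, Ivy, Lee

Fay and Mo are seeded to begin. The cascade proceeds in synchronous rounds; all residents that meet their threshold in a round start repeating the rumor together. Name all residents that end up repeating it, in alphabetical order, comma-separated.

Ana, Fay, Mo

Round 1 — Fay, Mo start repeating the rumor (initial).
Round 2 — checking thresholds:
  Ana: 2 of 2 neighbours ≥ 1, starts repeating the rumor.
  Gus: 1 of 2 neighbours < 2, below threshold.
  Ivy: 1 of 2 neighbours < 2, below threshold.
  Lee: 1 of 2 neighbours < 2, below threshold.
  Omar: 1 of 4 neighbours < 4, below threshold.
Round 3 — no new spreads; cascade stops.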